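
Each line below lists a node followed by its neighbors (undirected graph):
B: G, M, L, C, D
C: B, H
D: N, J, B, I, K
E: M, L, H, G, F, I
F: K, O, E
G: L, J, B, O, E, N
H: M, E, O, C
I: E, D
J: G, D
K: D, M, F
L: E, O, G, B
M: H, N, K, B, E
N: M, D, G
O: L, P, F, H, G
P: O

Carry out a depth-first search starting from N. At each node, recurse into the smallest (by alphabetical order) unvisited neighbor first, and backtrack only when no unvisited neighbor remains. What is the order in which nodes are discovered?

N -> D -> B -> C -> H -> E -> F -> K -> M -> O -> G -> J -> L -> P -> I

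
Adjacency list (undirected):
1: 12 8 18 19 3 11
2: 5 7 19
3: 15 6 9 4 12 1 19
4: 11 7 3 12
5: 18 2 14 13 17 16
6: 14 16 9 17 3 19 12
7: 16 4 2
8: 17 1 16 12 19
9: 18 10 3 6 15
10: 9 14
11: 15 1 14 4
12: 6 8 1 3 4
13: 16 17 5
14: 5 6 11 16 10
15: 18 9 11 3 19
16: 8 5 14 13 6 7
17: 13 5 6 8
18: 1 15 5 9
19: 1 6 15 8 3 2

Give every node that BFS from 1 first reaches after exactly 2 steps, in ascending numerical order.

Level 0: 1
Level 1: 3, 8, 11, 12, 18, 19
Level 2: 2, 4, 5, 6, 9, 14, 15, 16, 17
Level 3: 7, 10, 13

2, 4, 5, 6, 9, 14, 15, 16, 17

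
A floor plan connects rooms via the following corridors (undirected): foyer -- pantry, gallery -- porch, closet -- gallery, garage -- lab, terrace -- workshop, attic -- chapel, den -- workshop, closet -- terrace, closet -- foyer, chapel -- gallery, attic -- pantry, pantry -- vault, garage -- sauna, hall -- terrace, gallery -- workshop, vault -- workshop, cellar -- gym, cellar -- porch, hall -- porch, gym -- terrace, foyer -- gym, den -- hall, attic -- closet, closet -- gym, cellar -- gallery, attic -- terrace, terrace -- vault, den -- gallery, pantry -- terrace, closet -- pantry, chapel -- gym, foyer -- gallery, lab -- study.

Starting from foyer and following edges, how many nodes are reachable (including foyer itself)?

BFS from foyer visits: foyer, closet, gallery, gym, pantry, attic, terrace, cellar, chapel, den, porch, workshop, vault, hall
Reachable nodes: 14 of 18 total.

14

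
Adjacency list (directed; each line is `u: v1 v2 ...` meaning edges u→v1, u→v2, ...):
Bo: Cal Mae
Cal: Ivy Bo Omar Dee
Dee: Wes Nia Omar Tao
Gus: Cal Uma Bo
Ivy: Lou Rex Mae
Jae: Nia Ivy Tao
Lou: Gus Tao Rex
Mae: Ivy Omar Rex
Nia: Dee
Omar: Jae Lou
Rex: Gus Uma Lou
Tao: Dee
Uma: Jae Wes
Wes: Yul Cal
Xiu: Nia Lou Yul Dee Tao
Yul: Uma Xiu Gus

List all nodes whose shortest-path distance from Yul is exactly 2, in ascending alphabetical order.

Bo, Cal, Dee, Jae, Lou, Nia, Tao, Wes

Level 0: Yul
Level 1: Gus, Uma, Xiu
Level 2: Bo, Cal, Dee, Jae, Lou, Nia, Tao, Wes
Level 3: Ivy, Mae, Omar, Rex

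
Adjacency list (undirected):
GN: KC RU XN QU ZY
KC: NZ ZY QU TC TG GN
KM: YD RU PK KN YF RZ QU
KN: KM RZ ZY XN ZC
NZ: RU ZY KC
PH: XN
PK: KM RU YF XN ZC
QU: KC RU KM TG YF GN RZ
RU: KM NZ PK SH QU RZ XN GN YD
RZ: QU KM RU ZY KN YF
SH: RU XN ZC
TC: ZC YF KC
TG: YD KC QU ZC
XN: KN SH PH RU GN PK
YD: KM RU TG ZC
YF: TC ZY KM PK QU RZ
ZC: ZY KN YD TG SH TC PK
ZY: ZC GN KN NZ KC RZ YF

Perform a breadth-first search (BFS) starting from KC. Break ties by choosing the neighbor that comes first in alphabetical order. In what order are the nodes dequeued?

Visit KC; enqueue GN, NZ, QU, TC, TG, ZY → queue [GN, NZ, QU, TC, TG, ZY]
Visit GN; enqueue RU, XN → queue [NZ, QU, TC, TG, ZY, RU, XN]
Visit NZ → queue [QU, TC, TG, ZY, RU, XN]
Visit QU; enqueue KM, RZ, YF → queue [TC, TG, ZY, RU, XN, KM, RZ, YF]
Visit TC; enqueue ZC → queue [TG, ZY, RU, XN, KM, RZ, YF, ZC]
Visit TG; enqueue YD → queue [ZY, RU, XN, KM, RZ, YF, ZC, YD]
Visit ZY; enqueue KN → queue [RU, XN, KM, RZ, YF, ZC, YD, KN]
Visit RU; enqueue PK, SH → queue [XN, KM, RZ, YF, ZC, YD, KN, PK, SH]
Visit XN; enqueue PH → queue [KM, RZ, YF, ZC, YD, KN, PK, SH, PH]
Visit KM → queue [RZ, YF, ZC, YD, KN, PK, SH, PH]
Visit RZ → queue [YF, ZC, YD, KN, PK, SH, PH]
Visit YF → queue [ZC, YD, KN, PK, SH, PH]
Visit ZC → queue [YD, KN, PK, SH, PH]
Visit YD → queue [KN, PK, SH, PH]
Visit KN → queue [PK, SH, PH]
Visit PK → queue [SH, PH]
Visit SH → queue [PH]
Visit PH → queue []

KC → GN → NZ → QU → TC → TG → ZY → RU → XN → KM → RZ → YF → ZC → YD → KN → PK → SH → PH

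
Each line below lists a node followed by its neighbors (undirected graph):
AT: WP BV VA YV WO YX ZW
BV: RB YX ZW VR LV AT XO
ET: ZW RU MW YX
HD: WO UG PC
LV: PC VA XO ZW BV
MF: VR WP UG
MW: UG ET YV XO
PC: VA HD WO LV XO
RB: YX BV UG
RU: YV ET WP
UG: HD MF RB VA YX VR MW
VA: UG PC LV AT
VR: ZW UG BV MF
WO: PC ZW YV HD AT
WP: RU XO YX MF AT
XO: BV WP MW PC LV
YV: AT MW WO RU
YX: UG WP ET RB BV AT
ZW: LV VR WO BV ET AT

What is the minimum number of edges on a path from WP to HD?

3

Level 0: WP
Level 1: AT, MF, RU, XO, YX
Level 2: BV, ET, LV, MW, PC, RB, UG, VA, VR, WO, YV, ZW
Level 3: HD
HD first appears at level 3.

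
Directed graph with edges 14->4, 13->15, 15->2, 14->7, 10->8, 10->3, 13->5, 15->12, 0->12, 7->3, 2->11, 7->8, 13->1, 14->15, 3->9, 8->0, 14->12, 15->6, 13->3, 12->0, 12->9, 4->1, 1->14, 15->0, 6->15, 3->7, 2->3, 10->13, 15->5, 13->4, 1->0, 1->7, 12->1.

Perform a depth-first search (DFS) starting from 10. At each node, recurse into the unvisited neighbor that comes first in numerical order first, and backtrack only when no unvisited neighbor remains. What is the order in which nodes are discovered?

Visit 10
10 → 3
3 → 7
7 → 8
8 → 0
0 → 12
12 → 1
1 → 14
14 → 4
14 → 15
15 → 2
2 → 11
15 → 5
15 → 6
12 → 9
10 → 13

10 3 7 8 0 12 1 14 4 15 2 11 5 6 9 13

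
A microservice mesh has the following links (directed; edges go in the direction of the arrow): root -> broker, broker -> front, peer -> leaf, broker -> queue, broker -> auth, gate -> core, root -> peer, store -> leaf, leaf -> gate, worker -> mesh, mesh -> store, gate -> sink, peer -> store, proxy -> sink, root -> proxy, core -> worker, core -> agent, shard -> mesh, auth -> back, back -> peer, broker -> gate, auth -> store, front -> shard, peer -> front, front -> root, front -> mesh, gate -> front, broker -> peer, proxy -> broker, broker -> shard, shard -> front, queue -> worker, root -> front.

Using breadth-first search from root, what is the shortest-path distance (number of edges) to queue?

2

Level 0: root
Level 1: broker, front, peer, proxy
Level 2: auth, gate, leaf, mesh, queue, shard, sink, store
Level 3: back, core, worker
Level 4: agent
queue first appears at level 2.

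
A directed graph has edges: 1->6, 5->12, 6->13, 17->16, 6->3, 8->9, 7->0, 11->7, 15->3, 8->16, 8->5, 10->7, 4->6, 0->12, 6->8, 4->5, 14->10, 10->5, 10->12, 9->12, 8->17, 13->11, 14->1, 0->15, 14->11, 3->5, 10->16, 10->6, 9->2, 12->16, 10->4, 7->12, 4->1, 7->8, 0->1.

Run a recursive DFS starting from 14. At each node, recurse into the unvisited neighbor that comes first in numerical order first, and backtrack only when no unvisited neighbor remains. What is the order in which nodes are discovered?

Visit 14
14 → 1
1 → 6
6 → 3
3 → 5
5 → 12
12 → 16
6 → 8
8 → 9
9 → 2
8 → 17
6 → 13
13 → 11
11 → 7
7 → 0
0 → 15
14 → 10
10 → 4

14, 1, 6, 3, 5, 12, 16, 8, 9, 2, 17, 13, 11, 7, 0, 15, 10, 4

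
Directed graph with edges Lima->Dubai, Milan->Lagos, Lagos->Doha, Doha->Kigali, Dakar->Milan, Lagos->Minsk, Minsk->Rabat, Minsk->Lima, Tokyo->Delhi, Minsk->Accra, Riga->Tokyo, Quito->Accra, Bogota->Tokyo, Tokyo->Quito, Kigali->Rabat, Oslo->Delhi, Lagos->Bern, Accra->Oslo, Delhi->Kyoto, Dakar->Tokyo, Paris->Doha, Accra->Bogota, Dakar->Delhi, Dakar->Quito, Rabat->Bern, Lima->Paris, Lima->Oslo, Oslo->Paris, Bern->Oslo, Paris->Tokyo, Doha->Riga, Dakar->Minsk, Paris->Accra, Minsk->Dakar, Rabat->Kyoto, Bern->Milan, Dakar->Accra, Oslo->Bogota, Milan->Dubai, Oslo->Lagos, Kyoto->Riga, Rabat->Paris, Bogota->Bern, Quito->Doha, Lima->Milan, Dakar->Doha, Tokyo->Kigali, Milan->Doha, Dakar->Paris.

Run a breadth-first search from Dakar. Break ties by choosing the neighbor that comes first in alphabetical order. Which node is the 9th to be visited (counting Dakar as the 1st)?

Tokyo

Visit Dakar; enqueue Accra, Delhi, Doha, Milan, Minsk, Paris, Quito, Tokyo → queue [Accra, Delhi, Doha, Milan, Minsk, Paris, Quito, Tokyo]
Visit Accra; enqueue Bogota, Oslo → queue [Delhi, Doha, Milan, Minsk, Paris, Quito, Tokyo, Bogota, Oslo]
Visit Delhi; enqueue Kyoto → queue [Doha, Milan, Minsk, Paris, Quito, Tokyo, Bogota, Oslo, Kyoto]
Visit Doha; enqueue Kigali, Riga → queue [Milan, Minsk, Paris, Quito, Tokyo, Bogota, Oslo, Kyoto, Kigali, Riga]
Visit Milan; enqueue Dubai, Lagos → queue [Minsk, Paris, Quito, Tokyo, Bogota, Oslo, Kyoto, Kigali, Riga, Dubai, Lagos]
Visit Minsk; enqueue Lima, Rabat → queue [Paris, Quito, Tokyo, Bogota, Oslo, Kyoto, Kigali, Riga, Dubai, Lagos, Lima, Rabat]
Visit Paris → queue [Quito, Tokyo, Bogota, Oslo, Kyoto, Kigali, Riga, Dubai, Lagos, Lima, Rabat]
Visit Quito → queue [Tokyo, Bogota, Oslo, Kyoto, Kigali, Riga, Dubai, Lagos, Lima, Rabat]
Visit Tokyo → queue [Bogota, Oslo, Kyoto, Kigali, Riga, Dubai, Lagos, Lima, Rabat]
Visit Bogota; enqueue Bern → queue [Oslo, Kyoto, Kigali, Riga, Dubai, Lagos, Lima, Rabat, Bern]
Visit Oslo → queue [Kyoto, Kigali, Riga, Dubai, Lagos, Lima, Rabat, Bern]
Visit Kyoto → queue [Kigali, Riga, Dubai, Lagos, Lima, Rabat, Bern]
Visit Kigali → queue [Riga, Dubai, Lagos, Lima, Rabat, Bern]
Visit Riga → queue [Dubai, Lagos, Lima, Rabat, Bern]
Visit Dubai → queue [Lagos, Lima, Rabat, Bern]
Visit Lagos → queue [Lima, Rabat, Bern]
Visit Lima → queue [Rabat, Bern]
Visit Rabat → queue [Bern]
Visit Bern → queue []

Visit order: Dakar, Accra, Delhi, Doha, Milan, Minsk, Paris, Quito, Tokyo, Bogota, Oslo, Kyoto, Kigali, Riga, Dubai, Lagos, Lima, Rabat, Bern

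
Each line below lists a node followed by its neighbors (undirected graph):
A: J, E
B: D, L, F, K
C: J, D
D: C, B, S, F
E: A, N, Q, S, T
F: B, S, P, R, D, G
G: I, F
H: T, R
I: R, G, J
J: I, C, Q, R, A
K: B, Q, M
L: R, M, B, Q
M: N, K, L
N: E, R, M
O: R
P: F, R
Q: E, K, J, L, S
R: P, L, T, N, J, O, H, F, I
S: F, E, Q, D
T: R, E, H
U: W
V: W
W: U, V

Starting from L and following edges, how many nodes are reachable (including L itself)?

BFS from L visits: L, R, M, B, Q, P, T, N, J, O, H, F, I, K, D, E, S, C, A, G
Reachable nodes: 20 of 23 total.

20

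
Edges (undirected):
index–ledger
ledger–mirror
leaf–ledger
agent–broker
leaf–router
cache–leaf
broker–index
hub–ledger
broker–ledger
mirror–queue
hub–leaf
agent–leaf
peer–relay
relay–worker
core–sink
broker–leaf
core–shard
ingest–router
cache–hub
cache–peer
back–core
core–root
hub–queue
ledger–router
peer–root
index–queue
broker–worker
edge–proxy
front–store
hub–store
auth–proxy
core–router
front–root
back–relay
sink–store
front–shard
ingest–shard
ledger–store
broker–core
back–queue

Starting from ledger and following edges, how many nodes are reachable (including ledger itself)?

21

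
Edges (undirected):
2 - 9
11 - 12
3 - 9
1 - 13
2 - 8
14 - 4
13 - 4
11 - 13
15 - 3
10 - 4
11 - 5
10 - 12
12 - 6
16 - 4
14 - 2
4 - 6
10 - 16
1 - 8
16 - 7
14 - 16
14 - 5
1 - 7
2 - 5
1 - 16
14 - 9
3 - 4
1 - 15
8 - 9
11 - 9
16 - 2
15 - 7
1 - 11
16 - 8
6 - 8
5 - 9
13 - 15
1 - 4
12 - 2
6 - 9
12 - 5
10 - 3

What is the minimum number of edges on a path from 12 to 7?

Level 0: 12
Level 1: 2, 5, 6, 10, 11
Level 2: 1, 3, 4, 8, 9, 13, 14, 16
Level 3: 7, 15
7 first appears at level 3.

3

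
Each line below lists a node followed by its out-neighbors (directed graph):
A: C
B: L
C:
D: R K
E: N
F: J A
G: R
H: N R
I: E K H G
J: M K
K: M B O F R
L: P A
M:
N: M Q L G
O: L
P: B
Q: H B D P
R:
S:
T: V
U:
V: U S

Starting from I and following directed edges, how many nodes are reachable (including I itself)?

BFS from I visits: I, E, G, H, K, N, R, B, F, M, O, L, Q, A, J, P, D, C
Reachable nodes: 18 of 22 total.

18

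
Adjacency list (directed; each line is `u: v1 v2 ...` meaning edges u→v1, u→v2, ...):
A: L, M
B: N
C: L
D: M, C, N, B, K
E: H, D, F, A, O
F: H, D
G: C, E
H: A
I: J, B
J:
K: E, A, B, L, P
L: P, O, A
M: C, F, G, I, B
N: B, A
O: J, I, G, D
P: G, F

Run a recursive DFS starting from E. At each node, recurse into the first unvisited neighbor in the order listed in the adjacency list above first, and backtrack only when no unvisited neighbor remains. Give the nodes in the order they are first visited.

E, H, A, L, P, G, C, F, D, M, I, J, B, N, K, O

Visit E
E → H
H → A
A → L
L → P
P → G
G → C
P → F
F → D
D → M
M → I
I → J
I → B
B → N
D → K
L → O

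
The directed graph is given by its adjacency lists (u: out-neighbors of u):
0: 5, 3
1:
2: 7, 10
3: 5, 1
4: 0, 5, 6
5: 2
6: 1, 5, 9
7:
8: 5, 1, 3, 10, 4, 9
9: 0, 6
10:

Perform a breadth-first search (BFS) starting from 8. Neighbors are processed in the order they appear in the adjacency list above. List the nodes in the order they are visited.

Visit 8; enqueue 5, 1, 3, 10, 4, 9 → queue [5, 1, 3, 10, 4, 9]
Visit 5; enqueue 2 → queue [1, 3, 10, 4, 9, 2]
Visit 1 → queue [3, 10, 4, 9, 2]
Visit 3 → queue [10, 4, 9, 2]
Visit 10 → queue [4, 9, 2]
Visit 4; enqueue 0, 6 → queue [9, 2, 0, 6]
Visit 9 → queue [2, 0, 6]
Visit 2; enqueue 7 → queue [0, 6, 7]
Visit 0 → queue [6, 7]
Visit 6 → queue [7]
Visit 7 → queue []

8, 5, 1, 3, 10, 4, 9, 2, 0, 6, 7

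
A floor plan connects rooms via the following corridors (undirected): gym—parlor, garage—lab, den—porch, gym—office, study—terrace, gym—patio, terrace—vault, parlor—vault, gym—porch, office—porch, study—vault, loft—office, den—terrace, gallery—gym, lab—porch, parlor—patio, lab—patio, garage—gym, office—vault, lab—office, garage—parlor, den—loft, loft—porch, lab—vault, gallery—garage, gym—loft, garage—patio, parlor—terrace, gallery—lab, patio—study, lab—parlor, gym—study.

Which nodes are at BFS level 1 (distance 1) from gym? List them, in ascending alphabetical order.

gallery, garage, loft, office, parlor, patio, porch, study

Level 0: gym
Level 1: gallery, garage, loft, office, parlor, patio, porch, study
Level 2: den, lab, terrace, vault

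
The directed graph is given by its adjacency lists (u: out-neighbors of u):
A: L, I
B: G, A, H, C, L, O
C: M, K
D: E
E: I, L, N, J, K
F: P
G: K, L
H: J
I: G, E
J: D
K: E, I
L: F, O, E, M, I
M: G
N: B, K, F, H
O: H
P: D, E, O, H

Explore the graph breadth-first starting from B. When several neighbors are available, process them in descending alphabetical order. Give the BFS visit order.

B O L H G C A M I F E J K P N D

Visit B; enqueue O, L, H, G, C, A → queue [O, L, H, G, C, A]
Visit O → queue [L, H, G, C, A]
Visit L; enqueue M, I, F, E → queue [H, G, C, A, M, I, F, E]
Visit H; enqueue J → queue [G, C, A, M, I, F, E, J]
Visit G; enqueue K → queue [C, A, M, I, F, E, J, K]
Visit C → queue [A, M, I, F, E, J, K]
Visit A → queue [M, I, F, E, J, K]
Visit M → queue [I, F, E, J, K]
Visit I → queue [F, E, J, K]
Visit F; enqueue P → queue [E, J, K, P]
Visit E; enqueue N → queue [J, K, P, N]
Visit J; enqueue D → queue [K, P, N, D]
Visit K → queue [P, N, D]
Visit P → queue [N, D]
Visit N → queue [D]
Visit D → queue []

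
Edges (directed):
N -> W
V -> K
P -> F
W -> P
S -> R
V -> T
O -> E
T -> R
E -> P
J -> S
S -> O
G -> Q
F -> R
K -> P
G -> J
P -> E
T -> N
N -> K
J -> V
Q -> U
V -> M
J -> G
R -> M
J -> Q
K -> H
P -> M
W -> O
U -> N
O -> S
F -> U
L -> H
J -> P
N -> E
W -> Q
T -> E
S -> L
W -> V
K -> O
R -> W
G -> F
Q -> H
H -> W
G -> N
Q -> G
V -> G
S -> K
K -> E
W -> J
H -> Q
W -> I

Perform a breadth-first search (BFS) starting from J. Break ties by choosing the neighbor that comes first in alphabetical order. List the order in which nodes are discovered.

Visit J; enqueue G, P, Q, S, V → queue [G, P, Q, S, V]
Visit G; enqueue F, N → queue [P, Q, S, V, F, N]
Visit P; enqueue E, M → queue [Q, S, V, F, N, E, M]
Visit Q; enqueue H, U → queue [S, V, F, N, E, M, H, U]
Visit S; enqueue K, L, O, R → queue [V, F, N, E, M, H, U, K, L, O, R]
Visit V; enqueue T → queue [F, N, E, M, H, U, K, L, O, R, T]
Visit F → queue [N, E, M, H, U, K, L, O, R, T]
Visit N; enqueue W → queue [E, M, H, U, K, L, O, R, T, W]
Visit E → queue [M, H, U, K, L, O, R, T, W]
Visit M → queue [H, U, K, L, O, R, T, W]
Visit H → queue [U, K, L, O, R, T, W]
Visit U → queue [K, L, O, R, T, W]
Visit K → queue [L, O, R, T, W]
Visit L → queue [O, R, T, W]
Visit O → queue [R, T, W]
Visit R → queue [T, W]
Visit T → queue [W]
Visit W; enqueue I → queue [I]
Visit I → queue []

J → G → P → Q → S → V → F → N → E → M → H → U → K → L → O → R → T → W → I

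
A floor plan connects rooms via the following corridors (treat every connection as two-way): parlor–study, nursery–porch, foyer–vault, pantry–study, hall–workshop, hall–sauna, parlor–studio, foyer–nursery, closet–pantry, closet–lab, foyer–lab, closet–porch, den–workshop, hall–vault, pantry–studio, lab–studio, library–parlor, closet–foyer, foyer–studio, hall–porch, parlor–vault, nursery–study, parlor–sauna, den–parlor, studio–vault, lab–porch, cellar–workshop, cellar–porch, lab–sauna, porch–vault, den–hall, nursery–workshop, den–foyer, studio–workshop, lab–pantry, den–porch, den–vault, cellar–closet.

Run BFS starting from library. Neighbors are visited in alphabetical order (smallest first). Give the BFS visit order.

Visit library; enqueue parlor → queue [parlor]
Visit parlor; enqueue den, sauna, studio, study, vault → queue [den, sauna, studio, study, vault]
Visit den; enqueue foyer, hall, porch, workshop → queue [sauna, studio, study, vault, foyer, hall, porch, workshop]
Visit sauna; enqueue lab → queue [studio, study, vault, foyer, hall, porch, workshop, lab]
Visit studio; enqueue pantry → queue [study, vault, foyer, hall, porch, workshop, lab, pantry]
Visit study; enqueue nursery → queue [vault, foyer, hall, porch, workshop, lab, pantry, nursery]
Visit vault → queue [foyer, hall, porch, workshop, lab, pantry, nursery]
Visit foyer; enqueue closet → queue [hall, porch, workshop, lab, pantry, nursery, closet]
Visit hall → queue [porch, workshop, lab, pantry, nursery, closet]
Visit porch; enqueue cellar → queue [workshop, lab, pantry, nursery, closet, cellar]
Visit workshop → queue [lab, pantry, nursery, closet, cellar]
Visit lab → queue [pantry, nursery, closet, cellar]
Visit pantry → queue [nursery, closet, cellar]
Visit nursery → queue [closet, cellar]
Visit closet → queue [cellar]
Visit cellar → queue []

library, parlor, den, sauna, studio, study, vault, foyer, hall, porch, workshop, lab, pantry, nursery, closet, cellar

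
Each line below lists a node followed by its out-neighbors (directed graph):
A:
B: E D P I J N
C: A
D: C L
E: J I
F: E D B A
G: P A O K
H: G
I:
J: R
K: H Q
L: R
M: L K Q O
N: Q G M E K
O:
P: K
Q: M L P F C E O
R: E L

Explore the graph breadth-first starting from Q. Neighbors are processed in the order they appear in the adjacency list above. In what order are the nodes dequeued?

Q M L P F C E O K R D B A J I H N G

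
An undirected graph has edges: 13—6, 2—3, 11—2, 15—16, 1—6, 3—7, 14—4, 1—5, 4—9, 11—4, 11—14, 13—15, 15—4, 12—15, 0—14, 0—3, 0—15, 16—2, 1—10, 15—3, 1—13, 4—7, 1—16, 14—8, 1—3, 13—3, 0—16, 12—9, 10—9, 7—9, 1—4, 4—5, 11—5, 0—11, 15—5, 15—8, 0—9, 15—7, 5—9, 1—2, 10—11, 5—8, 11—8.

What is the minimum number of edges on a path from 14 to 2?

Level 0: 14
Level 1: 0, 4, 8, 11
Level 2: 1, 2, 3, 5, 7, 9, 10, 15, 16
Level 3: 6, 12, 13
2 first appears at level 2.

2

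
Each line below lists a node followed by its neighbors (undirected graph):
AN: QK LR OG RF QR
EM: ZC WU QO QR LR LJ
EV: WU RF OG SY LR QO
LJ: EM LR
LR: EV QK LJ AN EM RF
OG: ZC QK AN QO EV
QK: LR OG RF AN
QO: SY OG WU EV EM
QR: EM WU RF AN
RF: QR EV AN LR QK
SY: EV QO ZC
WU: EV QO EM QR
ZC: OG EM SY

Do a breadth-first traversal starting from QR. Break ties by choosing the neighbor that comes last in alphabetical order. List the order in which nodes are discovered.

QR -> WU -> RF -> EM -> AN -> QO -> EV -> QK -> LR -> ZC -> LJ -> OG -> SY

Visit QR; enqueue WU, RF, EM, AN → queue [WU, RF, EM, AN]
Visit WU; enqueue QO, EV → queue [RF, EM, AN, QO, EV]
Visit RF; enqueue QK, LR → queue [EM, AN, QO, EV, QK, LR]
Visit EM; enqueue ZC, LJ → queue [AN, QO, EV, QK, LR, ZC, LJ]
Visit AN; enqueue OG → queue [QO, EV, QK, LR, ZC, LJ, OG]
Visit QO; enqueue SY → queue [EV, QK, LR, ZC, LJ, OG, SY]
Visit EV → queue [QK, LR, ZC, LJ, OG, SY]
Visit QK → queue [LR, ZC, LJ, OG, SY]
Visit LR → queue [ZC, LJ, OG, SY]
Visit ZC → queue [LJ, OG, SY]
Visit LJ → queue [OG, SY]
Visit OG → queue [SY]
Visit SY → queue []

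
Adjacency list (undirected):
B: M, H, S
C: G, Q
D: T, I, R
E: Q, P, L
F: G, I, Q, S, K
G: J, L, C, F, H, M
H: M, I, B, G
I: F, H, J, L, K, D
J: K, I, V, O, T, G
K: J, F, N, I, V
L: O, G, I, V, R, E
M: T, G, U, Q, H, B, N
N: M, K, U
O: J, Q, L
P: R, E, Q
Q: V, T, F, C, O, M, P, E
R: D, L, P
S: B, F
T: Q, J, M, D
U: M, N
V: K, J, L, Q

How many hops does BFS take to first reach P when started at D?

Level 0: D
Level 1: I, R, T
Level 2: F, H, J, K, L, M, P, Q
Level 3: B, C, E, G, N, O, S, U, V
P first appears at level 2.

2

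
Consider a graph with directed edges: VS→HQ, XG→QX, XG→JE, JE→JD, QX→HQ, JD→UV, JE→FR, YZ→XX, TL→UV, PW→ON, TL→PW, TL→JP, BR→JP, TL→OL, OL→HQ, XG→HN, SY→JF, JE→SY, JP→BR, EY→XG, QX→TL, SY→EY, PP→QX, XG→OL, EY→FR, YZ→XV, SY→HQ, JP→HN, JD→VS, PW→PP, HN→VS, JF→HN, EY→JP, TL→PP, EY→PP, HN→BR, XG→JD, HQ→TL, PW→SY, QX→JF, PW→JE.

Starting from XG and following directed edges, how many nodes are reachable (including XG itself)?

BFS from XG visits: XG, HN, JD, JE, OL, QX, BR, VS, UV, FR, SY, HQ, JF, TL, JP, EY, PP, PW, ON
Reachable nodes: 19 of 22 total.

19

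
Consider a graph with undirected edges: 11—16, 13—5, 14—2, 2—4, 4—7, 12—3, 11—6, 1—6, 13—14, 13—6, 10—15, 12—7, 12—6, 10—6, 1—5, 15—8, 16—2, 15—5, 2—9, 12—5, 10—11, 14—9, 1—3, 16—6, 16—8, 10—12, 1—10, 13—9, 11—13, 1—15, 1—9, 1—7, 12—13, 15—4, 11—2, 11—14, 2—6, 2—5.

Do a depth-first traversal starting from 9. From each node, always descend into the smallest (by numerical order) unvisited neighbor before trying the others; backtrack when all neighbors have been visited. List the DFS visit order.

9 -> 1 -> 3 -> 12 -> 5 -> 2 -> 4 -> 7 -> 15 -> 8 -> 16 -> 6 -> 10 -> 11 -> 13 -> 14

Visit 9
9 → 1
1 → 3
3 → 12
12 → 5
5 → 2
2 → 4
4 → 7
4 → 15
15 → 8
8 → 16
16 → 6
6 → 10
10 → 11
11 → 13
13 → 14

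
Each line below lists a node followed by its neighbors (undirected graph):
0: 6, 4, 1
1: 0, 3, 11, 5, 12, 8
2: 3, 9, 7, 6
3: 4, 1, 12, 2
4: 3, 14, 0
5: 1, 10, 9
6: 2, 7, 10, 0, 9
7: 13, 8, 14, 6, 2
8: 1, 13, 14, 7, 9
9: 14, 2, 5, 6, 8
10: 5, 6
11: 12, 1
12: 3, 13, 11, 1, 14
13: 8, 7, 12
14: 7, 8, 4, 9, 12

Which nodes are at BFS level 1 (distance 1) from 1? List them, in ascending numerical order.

Level 0: 1
Level 1: 0, 3, 5, 8, 11, 12
Level 2: 2, 4, 6, 7, 9, 10, 13, 14

0, 3, 5, 8, 11, 12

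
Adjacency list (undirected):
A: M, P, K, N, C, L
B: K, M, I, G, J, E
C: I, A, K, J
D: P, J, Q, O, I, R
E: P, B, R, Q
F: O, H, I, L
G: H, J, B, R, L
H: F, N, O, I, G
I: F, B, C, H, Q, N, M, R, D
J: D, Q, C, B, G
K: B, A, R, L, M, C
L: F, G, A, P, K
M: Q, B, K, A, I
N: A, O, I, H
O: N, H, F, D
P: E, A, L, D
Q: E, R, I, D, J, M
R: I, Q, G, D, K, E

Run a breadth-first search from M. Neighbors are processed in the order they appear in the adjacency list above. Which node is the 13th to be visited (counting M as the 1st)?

C

Visit M; enqueue Q, B, K, A, I → queue [Q, B, K, A, I]
Visit Q; enqueue E, R, D, J → queue [B, K, A, I, E, R, D, J]
Visit B; enqueue G → queue [K, A, I, E, R, D, J, G]
Visit K; enqueue L, C → queue [A, I, E, R, D, J, G, L, C]
Visit A; enqueue P, N → queue [I, E, R, D, J, G, L, C, P, N]
Visit I; enqueue F, H → queue [E, R, D, J, G, L, C, P, N, F, H]
Visit E → queue [R, D, J, G, L, C, P, N, F, H]
Visit R → queue [D, J, G, L, C, P, N, F, H]
Visit D; enqueue O → queue [J, G, L, C, P, N, F, H, O]
Visit J → queue [G, L, C, P, N, F, H, O]
Visit G → queue [L, C, P, N, F, H, O]
Visit L → queue [C, P, N, F, H, O]
Visit C → queue [P, N, F, H, O]
Visit P → queue [N, F, H, O]
Visit N → queue [F, H, O]
Visit F → queue [H, O]
Visit H → queue [O]
Visit O → queue []

Visit order: M, Q, B, K, A, I, E, R, D, J, G, L, C, P, N, F, H, O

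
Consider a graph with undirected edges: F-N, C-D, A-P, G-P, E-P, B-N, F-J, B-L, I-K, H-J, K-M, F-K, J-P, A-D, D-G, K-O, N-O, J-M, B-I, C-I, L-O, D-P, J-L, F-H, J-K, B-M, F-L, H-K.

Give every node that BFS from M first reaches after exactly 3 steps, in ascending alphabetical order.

Level 0: M
Level 1: B, J, K
Level 2: F, H, I, L, N, O, P
Level 3: A, C, D, E, G

A, C, D, E, G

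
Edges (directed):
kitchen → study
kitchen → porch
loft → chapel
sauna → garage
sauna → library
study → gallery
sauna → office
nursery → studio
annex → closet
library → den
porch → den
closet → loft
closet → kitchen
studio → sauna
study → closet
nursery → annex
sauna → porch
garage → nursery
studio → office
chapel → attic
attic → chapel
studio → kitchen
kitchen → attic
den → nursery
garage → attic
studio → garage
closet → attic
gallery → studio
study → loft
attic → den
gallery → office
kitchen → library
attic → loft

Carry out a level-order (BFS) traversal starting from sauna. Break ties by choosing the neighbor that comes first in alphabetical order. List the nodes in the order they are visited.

Visit sauna; enqueue garage, library, office, porch → queue [garage, library, office, porch]
Visit garage; enqueue attic, nursery → queue [library, office, porch, attic, nursery]
Visit library; enqueue den → queue [office, porch, attic, nursery, den]
Visit office → queue [porch, attic, nursery, den]
Visit porch → queue [attic, nursery, den]
Visit attic; enqueue chapel, loft → queue [nursery, den, chapel, loft]
Visit nursery; enqueue annex, studio → queue [den, chapel, loft, annex, studio]
Visit den → queue [chapel, loft, annex, studio]
Visit chapel → queue [loft, annex, studio]
Visit loft → queue [annex, studio]
Visit annex; enqueue closet → queue [studio, closet]
Visit studio; enqueue kitchen → queue [closet, kitchen]
Visit closet → queue [kitchen]
Visit kitchen; enqueue study → queue [study]
Visit study; enqueue gallery → queue [gallery]
Visit gallery → queue []

sauna garage library office porch attic nursery den chapel loft annex studio closet kitchen study gallery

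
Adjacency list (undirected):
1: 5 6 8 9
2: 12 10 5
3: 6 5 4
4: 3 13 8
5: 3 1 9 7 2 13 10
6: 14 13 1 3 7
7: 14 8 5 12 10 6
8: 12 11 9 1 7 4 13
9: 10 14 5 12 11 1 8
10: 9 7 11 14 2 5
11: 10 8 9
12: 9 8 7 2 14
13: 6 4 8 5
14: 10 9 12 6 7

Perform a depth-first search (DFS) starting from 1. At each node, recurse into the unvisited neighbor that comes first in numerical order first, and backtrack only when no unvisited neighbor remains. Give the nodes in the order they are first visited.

Visit 1
1 → 5
5 → 2
2 → 10
10 → 7
7 → 6
6 → 3
3 → 4
4 → 8
8 → 9
9 → 11
9 → 12
12 → 14
8 → 13

1 5 2 10 7 6 3 4 8 9 11 12 14 13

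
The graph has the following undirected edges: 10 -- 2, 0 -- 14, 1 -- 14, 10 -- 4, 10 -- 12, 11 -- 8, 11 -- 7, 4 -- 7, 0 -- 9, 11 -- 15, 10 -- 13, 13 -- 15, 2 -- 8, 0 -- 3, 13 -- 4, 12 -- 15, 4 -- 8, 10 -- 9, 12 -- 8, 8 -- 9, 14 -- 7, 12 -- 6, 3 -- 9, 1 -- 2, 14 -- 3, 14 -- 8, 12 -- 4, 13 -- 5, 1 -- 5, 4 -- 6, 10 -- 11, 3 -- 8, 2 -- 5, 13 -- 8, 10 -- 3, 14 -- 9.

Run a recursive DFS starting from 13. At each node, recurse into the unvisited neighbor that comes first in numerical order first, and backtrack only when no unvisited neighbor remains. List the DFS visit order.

13 4 6 12 8 2 1 5 14 0 3 9 10 11 7 15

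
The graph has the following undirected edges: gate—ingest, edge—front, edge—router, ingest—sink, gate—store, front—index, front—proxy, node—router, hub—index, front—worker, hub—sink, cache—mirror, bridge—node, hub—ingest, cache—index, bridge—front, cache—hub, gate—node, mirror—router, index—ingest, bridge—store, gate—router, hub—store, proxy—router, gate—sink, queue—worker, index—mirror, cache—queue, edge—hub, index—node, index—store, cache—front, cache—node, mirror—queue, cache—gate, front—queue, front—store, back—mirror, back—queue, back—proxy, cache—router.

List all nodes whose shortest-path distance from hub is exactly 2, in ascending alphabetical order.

Level 0: hub
Level 1: cache, edge, index, ingest, sink, store
Level 2: bridge, front, gate, mirror, node, queue, router
Level 3: back, proxy, worker

bridge, front, gate, mirror, node, queue, router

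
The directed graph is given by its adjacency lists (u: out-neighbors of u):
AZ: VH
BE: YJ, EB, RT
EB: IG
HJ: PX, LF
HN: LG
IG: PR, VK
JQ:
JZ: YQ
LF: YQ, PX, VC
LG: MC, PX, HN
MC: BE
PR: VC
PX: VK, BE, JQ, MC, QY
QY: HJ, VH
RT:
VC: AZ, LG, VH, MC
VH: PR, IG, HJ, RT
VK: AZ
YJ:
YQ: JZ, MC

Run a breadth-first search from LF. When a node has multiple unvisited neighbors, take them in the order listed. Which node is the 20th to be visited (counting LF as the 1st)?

IG

Visit LF; enqueue YQ, PX, VC → queue [YQ, PX, VC]
Visit YQ; enqueue JZ, MC → queue [PX, VC, JZ, MC]
Visit PX; enqueue VK, BE, JQ, QY → queue [VC, JZ, MC, VK, BE, JQ, QY]
Visit VC; enqueue AZ, LG, VH → queue [JZ, MC, VK, BE, JQ, QY, AZ, LG, VH]
Visit JZ → queue [MC, VK, BE, JQ, QY, AZ, LG, VH]
Visit MC → queue [VK, BE, JQ, QY, AZ, LG, VH]
Visit VK → queue [BE, JQ, QY, AZ, LG, VH]
Visit BE; enqueue YJ, EB, RT → queue [JQ, QY, AZ, LG, VH, YJ, EB, RT]
Visit JQ → queue [QY, AZ, LG, VH, YJ, EB, RT]
Visit QY; enqueue HJ → queue [AZ, LG, VH, YJ, EB, RT, HJ]
Visit AZ → queue [LG, VH, YJ, EB, RT, HJ]
Visit LG; enqueue HN → queue [VH, YJ, EB, RT, HJ, HN]
Visit VH; enqueue PR, IG → queue [YJ, EB, RT, HJ, HN, PR, IG]
Visit YJ → queue [EB, RT, HJ, HN, PR, IG]
Visit EB → queue [RT, HJ, HN, PR, IG]
Visit RT → queue [HJ, HN, PR, IG]
Visit HJ → queue [HN, PR, IG]
Visit HN → queue [PR, IG]
Visit PR → queue [IG]
Visit IG → queue []

Visit order: LF, YQ, PX, VC, JZ, MC, VK, BE, JQ, QY, AZ, LG, VH, YJ, EB, RT, HJ, HN, PR, IG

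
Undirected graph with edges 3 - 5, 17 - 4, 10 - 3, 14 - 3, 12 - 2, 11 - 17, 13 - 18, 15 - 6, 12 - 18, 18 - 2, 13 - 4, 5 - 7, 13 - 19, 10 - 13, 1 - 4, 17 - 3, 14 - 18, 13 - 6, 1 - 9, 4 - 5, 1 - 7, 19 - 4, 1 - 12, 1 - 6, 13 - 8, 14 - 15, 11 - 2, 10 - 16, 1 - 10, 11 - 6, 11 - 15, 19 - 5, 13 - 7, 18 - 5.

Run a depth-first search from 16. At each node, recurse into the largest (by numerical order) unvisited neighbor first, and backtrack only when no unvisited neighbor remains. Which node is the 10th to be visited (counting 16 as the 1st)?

17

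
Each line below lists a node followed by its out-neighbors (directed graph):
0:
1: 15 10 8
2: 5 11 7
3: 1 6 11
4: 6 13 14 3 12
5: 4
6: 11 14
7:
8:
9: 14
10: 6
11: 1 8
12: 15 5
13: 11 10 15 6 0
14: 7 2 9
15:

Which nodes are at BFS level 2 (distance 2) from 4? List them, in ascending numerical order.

Level 0: 4
Level 1: 3, 6, 12, 13, 14
Level 2: 0, 1, 2, 5, 7, 9, 10, 11, 15
Level 3: 8

0, 1, 2, 5, 7, 9, 10, 11, 15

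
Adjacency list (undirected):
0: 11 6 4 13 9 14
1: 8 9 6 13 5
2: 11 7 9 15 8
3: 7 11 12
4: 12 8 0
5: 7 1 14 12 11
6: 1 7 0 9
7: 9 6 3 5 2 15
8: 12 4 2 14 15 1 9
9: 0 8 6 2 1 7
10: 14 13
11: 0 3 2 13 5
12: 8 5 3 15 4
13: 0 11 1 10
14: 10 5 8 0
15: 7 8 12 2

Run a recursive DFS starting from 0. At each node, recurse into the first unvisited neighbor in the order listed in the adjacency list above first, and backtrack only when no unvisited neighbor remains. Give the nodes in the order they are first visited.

Visit 0
0 → 11
11 → 3
3 → 7
7 → 9
9 → 8
8 → 12
12 → 5
5 → 1
1 → 6
1 → 13
13 → 10
10 → 14
12 → 15
15 → 2
12 → 4

0 -> 11 -> 3 -> 7 -> 9 -> 8 -> 12 -> 5 -> 1 -> 6 -> 13 -> 10 -> 14 -> 15 -> 2 -> 4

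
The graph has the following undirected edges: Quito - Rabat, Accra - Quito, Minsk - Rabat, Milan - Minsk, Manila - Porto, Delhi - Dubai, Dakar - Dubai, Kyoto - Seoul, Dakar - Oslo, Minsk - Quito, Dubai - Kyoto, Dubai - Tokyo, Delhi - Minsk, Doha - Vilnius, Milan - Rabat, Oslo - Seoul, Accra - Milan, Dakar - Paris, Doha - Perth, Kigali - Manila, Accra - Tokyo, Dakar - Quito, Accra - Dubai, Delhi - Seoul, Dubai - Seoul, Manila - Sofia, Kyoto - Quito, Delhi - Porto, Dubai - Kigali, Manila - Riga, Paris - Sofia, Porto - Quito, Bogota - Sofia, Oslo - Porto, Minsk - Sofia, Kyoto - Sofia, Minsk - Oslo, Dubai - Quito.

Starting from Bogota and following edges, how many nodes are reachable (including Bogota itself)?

19

BFS from Bogota visits: Bogota, Sofia, Kyoto, Manila, Minsk, Paris, Dubai, Quito, Seoul, Kigali, Porto, Riga, Delhi, Milan, Oslo, Rabat, Dakar, Accra, Tokyo
Reachable nodes: 19 of 22 total.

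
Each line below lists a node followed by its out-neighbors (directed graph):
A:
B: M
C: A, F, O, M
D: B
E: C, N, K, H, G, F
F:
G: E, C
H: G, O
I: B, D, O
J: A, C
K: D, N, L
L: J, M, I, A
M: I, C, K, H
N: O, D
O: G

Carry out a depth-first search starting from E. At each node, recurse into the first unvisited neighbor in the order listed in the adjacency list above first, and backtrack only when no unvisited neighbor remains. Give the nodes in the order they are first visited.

E C A F O G M I B D K N L J H

Visit E
E → C
C → A
C → F
C → O
O → G
C → M
M → I
I → B
I → D
M → K
K → N
K → L
L → J
M → H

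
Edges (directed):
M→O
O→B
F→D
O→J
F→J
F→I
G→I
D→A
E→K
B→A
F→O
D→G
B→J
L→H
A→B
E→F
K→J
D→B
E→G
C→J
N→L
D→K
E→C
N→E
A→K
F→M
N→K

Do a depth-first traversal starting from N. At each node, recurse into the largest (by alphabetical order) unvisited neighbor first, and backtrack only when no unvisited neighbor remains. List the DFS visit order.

N -> L -> H -> K -> J -> E -> G -> I -> F -> O -> B -> A -> M -> D -> C

Visit N
N → L
L → H
N → K
K → J
N → E
E → G
G → I
E → F
F → O
O → B
B → A
F → M
F → D
E → C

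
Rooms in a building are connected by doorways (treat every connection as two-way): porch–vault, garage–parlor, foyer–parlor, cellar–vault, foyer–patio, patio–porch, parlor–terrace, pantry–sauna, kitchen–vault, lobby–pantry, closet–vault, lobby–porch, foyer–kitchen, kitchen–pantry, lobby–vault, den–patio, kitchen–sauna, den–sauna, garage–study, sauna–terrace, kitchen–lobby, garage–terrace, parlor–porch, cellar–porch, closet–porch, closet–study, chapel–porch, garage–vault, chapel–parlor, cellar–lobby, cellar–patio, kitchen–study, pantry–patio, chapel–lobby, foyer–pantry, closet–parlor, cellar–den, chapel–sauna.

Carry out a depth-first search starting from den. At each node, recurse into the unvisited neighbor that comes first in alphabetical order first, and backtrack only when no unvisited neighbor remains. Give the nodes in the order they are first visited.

Visit den
den → cellar
cellar → lobby
lobby → chapel
chapel → parlor
parlor → closet
closet → porch
porch → patio
patio → foyer
foyer → kitchen
kitchen → pantry
pantry → sauna
sauna → terrace
terrace → garage
garage → study
garage → vault

den, cellar, lobby, chapel, parlor, closet, porch, patio, foyer, kitchen, pantry, sauna, terrace, garage, study, vault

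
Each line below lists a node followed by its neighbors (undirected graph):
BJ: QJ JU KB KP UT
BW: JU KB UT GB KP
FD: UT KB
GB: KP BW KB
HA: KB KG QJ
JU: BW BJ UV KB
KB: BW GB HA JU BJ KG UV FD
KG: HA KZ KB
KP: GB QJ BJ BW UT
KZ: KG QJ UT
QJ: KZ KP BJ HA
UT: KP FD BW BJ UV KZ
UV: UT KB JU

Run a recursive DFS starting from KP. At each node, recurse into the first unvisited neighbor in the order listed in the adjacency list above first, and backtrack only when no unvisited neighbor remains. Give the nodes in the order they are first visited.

Visit KP
KP → GB
GB → BW
BW → JU
JU → BJ
BJ → QJ
QJ → KZ
KZ → KG
KG → HA
HA → KB
KB → UV
UV → UT
UT → FD

KP → GB → BW → JU → BJ → QJ → KZ → KG → HA → KB → UV → UT → FD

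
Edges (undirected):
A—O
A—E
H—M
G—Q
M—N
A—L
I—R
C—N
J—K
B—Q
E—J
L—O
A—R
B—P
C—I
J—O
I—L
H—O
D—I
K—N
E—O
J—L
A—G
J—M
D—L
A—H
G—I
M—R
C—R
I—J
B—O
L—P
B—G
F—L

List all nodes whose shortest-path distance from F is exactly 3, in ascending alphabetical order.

Level 0: F
Level 1: L
Level 2: A, D, I, J, O, P
Level 3: B, C, E, G, H, K, M, R
Level 4: N, Q

B, C, E, G, H, K, M, R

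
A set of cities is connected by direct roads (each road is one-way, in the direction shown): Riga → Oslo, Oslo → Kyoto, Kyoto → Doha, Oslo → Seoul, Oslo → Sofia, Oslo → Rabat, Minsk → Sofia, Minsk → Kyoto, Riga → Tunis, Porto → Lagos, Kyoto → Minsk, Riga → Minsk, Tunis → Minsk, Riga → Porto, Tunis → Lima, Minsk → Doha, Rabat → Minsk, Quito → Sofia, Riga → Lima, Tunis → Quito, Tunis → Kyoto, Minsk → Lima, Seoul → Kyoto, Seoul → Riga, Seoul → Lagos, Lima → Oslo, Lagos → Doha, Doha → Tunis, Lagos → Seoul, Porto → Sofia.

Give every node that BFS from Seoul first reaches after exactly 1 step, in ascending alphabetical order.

Kyoto, Lagos, Riga

Level 0: Seoul
Level 1: Kyoto, Lagos, Riga
Level 2: Doha, Lima, Minsk, Oslo, Porto, Tunis
Level 3: Quito, Rabat, Sofia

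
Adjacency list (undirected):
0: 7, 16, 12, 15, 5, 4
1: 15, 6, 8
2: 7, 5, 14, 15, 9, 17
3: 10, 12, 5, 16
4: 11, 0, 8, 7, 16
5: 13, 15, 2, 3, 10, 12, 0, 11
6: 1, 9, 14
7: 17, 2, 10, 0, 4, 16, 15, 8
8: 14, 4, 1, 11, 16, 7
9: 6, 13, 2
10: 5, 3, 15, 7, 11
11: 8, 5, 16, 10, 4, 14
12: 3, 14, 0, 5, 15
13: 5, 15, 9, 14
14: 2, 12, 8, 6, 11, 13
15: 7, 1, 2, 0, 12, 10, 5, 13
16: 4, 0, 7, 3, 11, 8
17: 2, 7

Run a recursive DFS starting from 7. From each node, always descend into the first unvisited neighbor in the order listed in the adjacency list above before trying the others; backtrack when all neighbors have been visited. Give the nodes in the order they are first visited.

Visit 7
7 → 17
17 → 2
2 → 5
5 → 13
13 → 15
15 → 1
1 → 6
6 → 9
6 → 14
14 → 12
12 → 3
3 → 10
10 → 11
11 → 8
8 → 4
4 → 0
0 → 16

7, 17, 2, 5, 13, 15, 1, 6, 9, 14, 12, 3, 10, 11, 8, 4, 0, 16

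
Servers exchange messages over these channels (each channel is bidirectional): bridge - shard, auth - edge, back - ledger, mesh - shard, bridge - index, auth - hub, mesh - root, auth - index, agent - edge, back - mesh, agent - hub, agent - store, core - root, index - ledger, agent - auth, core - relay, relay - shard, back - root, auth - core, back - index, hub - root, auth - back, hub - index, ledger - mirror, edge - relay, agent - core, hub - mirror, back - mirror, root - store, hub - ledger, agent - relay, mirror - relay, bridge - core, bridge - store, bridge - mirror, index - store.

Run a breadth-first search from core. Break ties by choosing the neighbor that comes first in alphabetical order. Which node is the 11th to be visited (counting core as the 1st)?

index

Visit core; enqueue agent, auth, bridge, relay, root → queue [agent, auth, bridge, relay, root]
Visit agent; enqueue edge, hub, store → queue [auth, bridge, relay, root, edge, hub, store]
Visit auth; enqueue back, index → queue [bridge, relay, root, edge, hub, store, back, index]
Visit bridge; enqueue mirror, shard → queue [relay, root, edge, hub, store, back, index, mirror, shard]
Visit relay → queue [root, edge, hub, store, back, index, mirror, shard]
Visit root; enqueue mesh → queue [edge, hub, store, back, index, mirror, shard, mesh]
Visit edge → queue [hub, store, back, index, mirror, shard, mesh]
Visit hub; enqueue ledger → queue [store, back, index, mirror, shard, mesh, ledger]
Visit store → queue [back, index, mirror, shard, mesh, ledger]
Visit back → queue [index, mirror, shard, mesh, ledger]
Visit index → queue [mirror, shard, mesh, ledger]
Visit mirror → queue [shard, mesh, ledger]
Visit shard → queue [mesh, ledger]
Visit mesh → queue [ledger]
Visit ledger → queue []

Visit order: core, agent, auth, bridge, relay, root, edge, hub, store, back, index, mirror, shard, mesh, ledger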